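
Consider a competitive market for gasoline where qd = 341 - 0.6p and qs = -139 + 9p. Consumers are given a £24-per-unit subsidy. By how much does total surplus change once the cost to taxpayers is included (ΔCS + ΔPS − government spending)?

Pre-subsidy: 341 - 0.6p = -139 + 9p gives p* = 50, q* = 311.
With the rebate, buyers effectively pay pb = ps − 24, where ps is the price sellers receive.
Demand in terms of ps becomes qd = 341 − 0.6(ps − 24) = 355.4 - 0.6ps. Setting this equal to supply: 355.4 - 0.6ps = -139 + 9ps, so ps = 51.5.
Buyers pay pb = 51.5 − 24 = 27.5; q' = -139 + 9·51.5 = 324.5.
ΔCS = ½(311 + 324.5)(50 − 27.5) = 7149.375; ΔPS = ½(311 + 324.5)(51.5 − 50) = 476.625.
Government spending = 24 × 324.5 = 7788.
Net change = 7149.375 + 476.625 − 7788 = -162. The loss equals the DWL triangle ½·24·13.5.

Net change in total surplus = -£162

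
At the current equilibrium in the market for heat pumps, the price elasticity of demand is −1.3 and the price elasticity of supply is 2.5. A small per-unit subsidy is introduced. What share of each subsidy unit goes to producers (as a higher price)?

For a small subsidy around the equilibrium, the benefit split depends on the relative slopes, which at a point are proportional to the elasticities.
Buyer share = εs/(εs + |εd|) = 2.5/(2.5 + 1.3) = 25/38; seller share = |εd|/(εs + |εd|) = 13/38.
So producers capture 13/38 of the subsidy.

Producer share = 13/38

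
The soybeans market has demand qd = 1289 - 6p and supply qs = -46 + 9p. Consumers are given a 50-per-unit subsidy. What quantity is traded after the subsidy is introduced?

q' = 935

Pre-subsidy: 1289 - 6p = -46 + 9p gives p* = 89, q* = 755.
With the rebate, buyers effectively pay pb = ps − 50, where ps is the price sellers receive.
Demand in terms of ps becomes qd = 1289 − 6(ps − 50) = 1589 - 6ps. Setting this equal to supply: 1589 - 6ps = -46 + 9ps, so ps = 109.
Buyers pay pb = 109 − 50 = 59; q' = -46 + 9·109 = 935.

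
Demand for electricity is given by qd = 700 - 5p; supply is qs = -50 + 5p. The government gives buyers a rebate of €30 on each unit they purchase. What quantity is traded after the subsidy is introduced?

q' = 400

Pre-subsidy: 700 - 5p = -50 + 5p gives p* = 75, q* = 325.
With the rebate, buyers effectively pay pb = ps − 30, where ps is the price sellers receive.
Demand in terms of ps becomes qd = 700 − 5(ps − 30) = 850 - 5ps. Setting this equal to supply: 850 - 5ps = -50 + 5ps, so ps = 90.
Buyers pay pb = 90 − 30 = 60; q' = -50 + 5·90 = 400.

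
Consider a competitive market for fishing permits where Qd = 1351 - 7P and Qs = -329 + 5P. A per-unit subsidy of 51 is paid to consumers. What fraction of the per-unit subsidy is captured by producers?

Producer share = 7/12

Pre-subsidy: 1351 - 7P = -329 + 5P gives P* = 140, Q* = 371.
With the rebate, buyers effectively pay Pb = Ps − 51, where Ps is the price sellers receive.
Demand in terms of Ps becomes Qd = 1351 − 7(Ps − 51) = 1708 - 7Ps. Setting this equal to supply: 1708 - 7Ps = -329 + 5Ps, so Ps = 169.75.
Buyers pay Pb = 169.75 − 51 = 118.75; Q' = -329 + 5·169.75 = 519.75.
Buyers' price falls by P* − Pb = 140 − 118.75 = 21.25; sellers' price rises by Ps − P* = 169.75 − 140 = 29.75.
So producers capture 29.75/51 = 7/12 of each unit of subsidy.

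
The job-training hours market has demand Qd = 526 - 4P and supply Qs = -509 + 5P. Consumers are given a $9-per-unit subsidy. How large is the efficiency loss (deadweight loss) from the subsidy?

Pre-subsidy: 526 - 4P = -509 + 5P gives P* = 115, Q* = 66.
With the rebate, buyers effectively pay Pb = Ps − 9, where Ps is the price sellers receive.
Demand in terms of Ps becomes Qd = 526 − 4(Ps − 9) = 562 - 4Ps. Setting this equal to supply: 562 - 4Ps = -509 + 5Ps, so Ps = 119.
Buyers pay Pb = 119 − 9 = 110; Q' = -509 + 5·119 = 86.
The subsidy expands output by 86 − 66 = 20 past the efficient level; on those units the gap between marginal cost and willingness to pay runs from 0 up to 9.
DWL = ½ × 9 × 20 = 90.

Deadweight loss = $90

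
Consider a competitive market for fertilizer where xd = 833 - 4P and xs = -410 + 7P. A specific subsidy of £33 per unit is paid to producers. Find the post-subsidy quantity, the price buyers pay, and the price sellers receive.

x' = 465; buyers pay £92; sellers receive £125

Pre-subsidy: 833 - 4P = -410 + 7P gives P* = 113, x* = 381.
With the subsidy, sellers receive Ps = Pb + 33 for each unit, where Pb is the price buyers pay.
Supply in terms of Pb becomes xs = -410 + 7(Pb + 33) = -179 + 7Pb. Setting this equal to demand: 833 - 4Pb = -179 + 7Pb, so Pb = 92.
Sellers receive Ps = 92 + 33 = 125; x' = 833 − 4·92 = 465.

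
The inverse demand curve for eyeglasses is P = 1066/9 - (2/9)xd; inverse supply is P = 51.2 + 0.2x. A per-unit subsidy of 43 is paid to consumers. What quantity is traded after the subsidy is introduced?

x' = 4961/19

Pre-subsidy: 1066/9 - (2/9)x = 51.2 + 0.2x gives x* = 3026/19 and P* = 1578/19.
With the rebate, buyers effectively pay Pb = Ps − 43, where Ps is the price sellers receive.
On the curves, Pb = 1066/9 - (2/9)x and Ps = 51.2 + 0.2x; the wedge Ps − Pb = 43 gives 51.2 + 0.2x − (1066/9 - (2/9)x) = 43, so x' = 4961/19.
Then Pb = 1066/9 − (2/9)·(4961/19) = 1148/19 and Ps = 51.2 + 0.2·(4961/19) = 1965/19.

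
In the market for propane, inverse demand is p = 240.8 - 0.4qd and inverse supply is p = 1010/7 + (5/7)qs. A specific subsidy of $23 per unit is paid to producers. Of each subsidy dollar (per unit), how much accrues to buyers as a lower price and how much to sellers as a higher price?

Pre-subsidy: 240.8 - 0.4q = 1010/7 + (5/7)q gives q* = 1126/13 and p* = 2680/13.
With the subsidy, sellers receive ps = pb + 23 for each unit, where pb is the price buyers pay.
On the curves, pb = 240.8 - 0.4q and ps = 1010/7 + (5/7)q; the wedge ps − pb = 23 gives 1010/7 + (5/7)q − (240.8 - 0.4q) = 23, so q' = 4183/39.
Then pb = 240.8 − 0.4·(4183/39) = 7718/39 and ps = 1010/7 + (5/7)·(4183/39) = 8615/39.
Buyers' price falls by p* − pb = 2680/13 − 7718/39 = 322/39; sellers' price rises by ps − p* = 8615/39 − 2680/13 = 575/39.

Buyers gain 322/39 per unit; sellers gain 575/39 per unit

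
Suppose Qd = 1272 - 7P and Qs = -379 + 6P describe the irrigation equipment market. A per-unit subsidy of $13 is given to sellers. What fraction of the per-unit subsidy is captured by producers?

Pre-subsidy: 1272 - 7P = -379 + 6P gives P* = 127, Q* = 383.
With the subsidy, sellers receive Ps = Pb + 13 for each unit, where Pb is the price buyers pay.
Supply in terms of Pb becomes Qs = -379 + 6(Pb + 13) = -301 + 6Pb. Setting this equal to demand: 1272 - 7Pb = -301 + 6Pb, so Pb = 121.
Sellers receive Ps = 121 + 13 = 134; Q' = 1272 − 7·121 = 425.
Buyers' price falls by P* − Pb = 127 − 121 = 6; sellers' price rises by Ps − P* = 134 − 127 = 7.
So producers capture 7/13 = 7/13 of each unit of subsidy.

Producer share = 7/13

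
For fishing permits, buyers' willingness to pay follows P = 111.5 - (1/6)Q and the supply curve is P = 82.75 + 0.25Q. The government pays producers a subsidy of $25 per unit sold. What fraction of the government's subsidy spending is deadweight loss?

DWL / government spending = 10/43

Pre-subsidy: 111.5 - (1/6)Q = 82.75 + 0.25Q gives Q* = 69 and P* = 100.
With the subsidy, sellers receive Ps = Pb + 25 for each unit, where Pb is the price buyers pay.
On the curves, Pb = 111.5 - (1/6)Q and Ps = 82.75 + 0.25Q; the wedge Ps − Pb = 25 gives 82.75 + 0.25Q − (111.5 - (1/6)Q) = 25, so Q' = 129.
Then Pb = 111.5 − (1/6)·129 = 90 and Ps = 82.75 + 0.25·129 = 115.
ΔCS = ½(69 + 129)(100 − 90) = 990; ΔPS = ½(69 + 129)(115 − 100) = 1485.
Government spending = 25 × 129 = 3225.
DWL = ½ × 25 × (129 − 69) = 750; fraction = 750 / 3225 = 10/43.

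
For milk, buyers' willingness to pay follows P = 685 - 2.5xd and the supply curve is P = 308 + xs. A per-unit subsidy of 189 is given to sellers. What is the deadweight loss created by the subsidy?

Deadweight loss = 5103

Pre-subsidy: 685 - 2.5x = 308 + x gives x* = 754/7 and P* = 2910/7.
With the subsidy, sellers receive Ps = Pb + 189 for each unit, where Pb is the price buyers pay.
On the curves, Pb = 685 - 2.5x and Ps = 308 + x; the wedge Ps − Pb = 189 gives 308 + x − (685 - 2.5x) = 189, so x' = 1132/7.
Then Pb = 685 − 2.5·(1132/7) = 1965/7 and Ps = 308 + 1·(1132/7) = 3288/7.
The subsidy expands output by 1132/7 − 754/7 = 54 past the efficient level; on those units the gap between marginal cost and willingness to pay runs from 0 up to 189.
DWL = ½ × 189 × 54 = 5103.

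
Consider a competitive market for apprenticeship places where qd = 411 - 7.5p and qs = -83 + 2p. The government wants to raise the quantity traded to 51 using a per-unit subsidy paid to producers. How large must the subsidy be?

At q = 51, invert demand for the buyer price: pb = (411 − 51)/7.5 = 48; invert supply for the seller price: ps = (51 − (-83))/2 = 67.
The subsidy must fill the gap: s = ps − pb = 67 − 48 = 19.

Required subsidy s = 19 per unit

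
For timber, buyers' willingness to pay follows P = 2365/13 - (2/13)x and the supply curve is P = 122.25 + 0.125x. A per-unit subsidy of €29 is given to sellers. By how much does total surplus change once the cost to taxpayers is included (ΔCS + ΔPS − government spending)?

Net change in total surplus = -€1508

Pre-subsidy: 2365/13 - (2/13)x = 122.25 + 0.125x gives x* = 214 and P* = 149.
With the subsidy, sellers receive Ps = Pb + 29 for each unit, where Pb is the price buyers pay.
On the curves, Pb = 2365/13 - (2/13)x and Ps = 122.25 + 0.125x; the wedge Ps − Pb = 29 gives 122.25 + 0.125x − (2365/13 - (2/13)x) = 29, so x' = 318.
Then Pb = 2365/13 − (2/13)·318 = 133 and Ps = 122.25 + 0.125·318 = 162.
ΔCS = ½(214 + 318)(149 − 133) = 4256; ΔPS = ½(214 + 318)(162 − 149) = 3458.
Government spending = 29 × 318 = 9222.
Net change = 4256 + 3458 − 9222 = -1508. The loss equals the DWL triangle ½·29·104.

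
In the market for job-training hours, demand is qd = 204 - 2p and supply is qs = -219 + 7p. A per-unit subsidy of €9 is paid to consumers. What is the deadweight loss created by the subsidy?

Pre-subsidy: 204 - 2p = -219 + 7p gives p* = 47, q* = 110.
With the rebate, buyers effectively pay pb = ps − 9, where ps is the price sellers receive.
Demand in terms of ps becomes qd = 204 − 2(ps − 9) = 222 - 2ps. Setting this equal to supply: 222 - 2ps = -219 + 7ps, so ps = 49.
Buyers pay pb = 49 − 9 = 40; q' = -219 + 7·49 = 124.
The subsidy expands output by 124 − 110 = 14 past the efficient level; on those units the gap between marginal cost and willingness to pay runs from 0 up to 9.
DWL = ½ × 9 × 14 = 63.

Deadweight loss = €63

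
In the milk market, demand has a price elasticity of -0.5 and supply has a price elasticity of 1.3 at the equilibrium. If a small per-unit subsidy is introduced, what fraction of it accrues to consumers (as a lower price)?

Consumer share = 13/18

For a small subsidy around the equilibrium, the benefit split depends on the relative slopes, which at a point are proportional to the elasticities.
Buyer share = εs/(εs + |εd|) = 1.3/(1.3 + 0.5) = 13/18; seller share = |εd|/(εs + |εd|) = 5/18.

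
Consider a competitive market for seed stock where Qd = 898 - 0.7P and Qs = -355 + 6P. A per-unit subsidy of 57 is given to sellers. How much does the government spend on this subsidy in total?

Pre-subsidy: 898 - 0.7P = -355 + 6P gives P* = 12530/67, Q* = 51395/67.
With the subsidy, sellers receive Ps = Pb + 57 for each unit, where Pb is the price buyers pay.
Supply in terms of Pb becomes Qs = -355 + 6(Pb + 57) = -13 + 6Pb. Setting this equal to demand: 898 - 0.7Pb = -13 + 6Pb, so Pb = 9110/67.
Sellers receive Ps = 9110/67 + 57 = 12929/67; Q' = 898 − 0.7·(9110/67) = 53789/67.
Government outlay = subsidy × quantity = 57 × 53789/67 = 3065973/67.

Government cost = 3065973/67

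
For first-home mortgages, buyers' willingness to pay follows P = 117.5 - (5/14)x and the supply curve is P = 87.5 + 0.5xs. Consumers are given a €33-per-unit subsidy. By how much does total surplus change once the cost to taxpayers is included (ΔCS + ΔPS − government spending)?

Pre-subsidy: 117.5 - (5/14)x = 87.5 + 0.5x gives x* = 35 and P* = 105.
With the rebate, buyers effectively pay Pb = Ps − 33, where Ps is the price sellers receive.
On the curves, Pb = 117.5 - (5/14)x and Ps = 87.5 + 0.5x; the wedge Ps − Pb = 33 gives 87.5 + 0.5x − (117.5 - (5/14)x) = 33, so x' = 73.5.
Then Pb = 117.5 − (5/14)·73.5 = 91.25 and Ps = 87.5 + 0.5·73.5 = 124.25.
ΔCS = ½(35 + 73.5)(105 − 91.25) = 745.9375; ΔPS = ½(35 + 73.5)(124.25 − 105) = 1044.3125.
Government spending = 33 × 73.5 = 2425.5.
Net change = 745.9375 + 1044.3125 − 2425.5 = -635.25. The loss equals the DWL triangle ½·33·38.5.

Net change in total surplus = -€635.25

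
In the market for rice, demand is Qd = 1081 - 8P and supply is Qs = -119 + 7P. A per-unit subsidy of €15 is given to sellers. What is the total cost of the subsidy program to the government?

Pre-subsidy: 1081 - 8P = -119 + 7P gives P* = 80, Q* = 441.
With the subsidy, sellers receive Ps = Pb + 15 for each unit, where Pb is the price buyers pay.
Supply in terms of Pb becomes Qs = -119 + 7(Pb + 15) = -14 + 7Pb. Setting this equal to demand: 1081 - 8Pb = -14 + 7Pb, so Pb = 73.
Sellers receive Ps = 73 + 15 = 88; Q' = 1081 − 8·73 = 497.
Government outlay = subsidy × quantity = 15 × 497 = 7455.

Government cost = €7455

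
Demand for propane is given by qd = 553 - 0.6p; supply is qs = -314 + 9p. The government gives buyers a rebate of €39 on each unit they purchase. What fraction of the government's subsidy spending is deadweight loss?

Pre-subsidy: 553 - 0.6p = -314 + 9p gives p* = 90.3125, q* = 498.8125.
With the rebate, buyers effectively pay pb = ps − 39, where ps is the price sellers receive.
Demand in terms of ps becomes qd = 553 − 0.6(ps − 39) = 576.4 - 0.6ps. Setting this equal to supply: 576.4 - 0.6ps = -314 + 9ps, so ps = 92.75.
Buyers pay pb = 92.75 − 39 = 53.75; q' = -314 + 9·92.75 = 520.75.
ΔCS = ½(498.8125 + 520.75)(90.3125 − 53.75) = 18638.876953125; ΔPS = ½(498.8125 + 520.75)(92.75 − 90.3125) = 1242.591796875.
Government spending = 39 × 520.75 = 20309.25.
DWL = ½ × 39 × (520.75 − 498.8125) = 427.78125; fraction = 427.78125 / 20309.25 = 351/16664.

DWL / government spending = 351/16664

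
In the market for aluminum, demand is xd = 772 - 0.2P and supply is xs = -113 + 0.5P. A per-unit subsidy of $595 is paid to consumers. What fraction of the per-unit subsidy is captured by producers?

Producer share = 2/7

Pre-subsidy: 772 - 0.2P = -113 + 0.5P gives P* = 8850/7, x* = 3634/7.
With the rebate, buyers effectively pay Pb = Ps − 595, where Ps is the price sellers receive.
Demand in terms of Ps becomes xd = 772 − 0.2(Ps − 595) = 891 - 0.2Ps. Setting this equal to supply: 891 - 0.2Ps = -113 + 0.5Ps, so Ps = 10040/7.
Buyers pay Pb = 10040/7 − 595 = 5875/7; x' = -113 + 0.5·(10040/7) = 4229/7.
Buyers' price falls by P* − Pb = 8850/7 − 5875/7 = 425; sellers' price rises by Ps − P* = 10040/7 − 8850/7 = 170.
So producers capture 170/595 = 2/7 of each unit of subsidy.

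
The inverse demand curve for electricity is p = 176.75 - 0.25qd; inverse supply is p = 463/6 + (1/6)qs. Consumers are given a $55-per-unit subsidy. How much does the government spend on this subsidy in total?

Pre-subsidy: 176.75 - 0.25q = 463/6 + (1/6)q gives q* = 239 and p* = 117.
With the rebate, buyers effectively pay pb = ps − 55, where ps is the price sellers receive.
On the curves, pb = 176.75 - 0.25q and ps = 463/6 + (1/6)q; the wedge ps − pb = 55 gives 463/6 + (1/6)q − (176.75 - 0.25q) = 55, so q' = 371.
Then pb = 176.75 − 0.25·371 = 84 and ps = 463/6 + (1/6)·371 = 139.
Government outlay = subsidy × quantity = 55 × 371 = 20405.

Government cost = $20405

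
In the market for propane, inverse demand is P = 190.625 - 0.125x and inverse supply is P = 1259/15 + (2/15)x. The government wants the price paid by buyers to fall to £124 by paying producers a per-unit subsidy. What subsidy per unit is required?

At a buyer price of 124, quantity demanded is 1525 − 8·124 = 533.
Sellers supply 533 only when they receive Ps = 1259/15 + (2/15)·533 = 155.
s = Ps − Pb = 155 − 124 = 31.

Required subsidy s = £31 per unit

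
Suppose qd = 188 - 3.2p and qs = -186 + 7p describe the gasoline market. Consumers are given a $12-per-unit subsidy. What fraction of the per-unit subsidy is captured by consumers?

Pre-subsidy: 188 - 3.2p = -186 + 7p gives p* = 110/3, q* = 212/3.
With the rebate, buyers effectively pay pb = ps − 12, where ps is the price sellers receive.
Demand in terms of ps becomes qd = 188 − 3.2(ps − 12) = 226.4 - 3.2ps. Setting this equal to supply: 226.4 - 3.2ps = -186 + 7ps, so ps = 2062/51.
Buyers pay pb = 2062/51 − 12 = 1450/51; q' = -186 + 7·(2062/51) = 4948/51.
Buyers' price falls by p* − pb = 110/3 − 1450/51 = 140/17; sellers' price rises by ps − p* = 2062/51 − 110/3 = 64/17.
So consumers capture (140/17)/12 = 35/51 of each unit of subsidy.

Consumer share = 35/51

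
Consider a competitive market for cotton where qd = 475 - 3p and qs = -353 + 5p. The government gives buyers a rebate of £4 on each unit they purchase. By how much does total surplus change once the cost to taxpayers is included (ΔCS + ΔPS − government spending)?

Net change in total surplus = -£15

Pre-subsidy: 475 - 3p = -353 + 5p gives p* = 103.5, q* = 164.5.
With the rebate, buyers effectively pay pb = ps − 4, where ps is the price sellers receive.
Demand in terms of ps becomes qd = 475 − 3(ps − 4) = 487 - 3ps. Setting this equal to supply: 487 - 3ps = -353 + 5ps, so ps = 105.
Buyers pay pb = 105 − 4 = 101; q' = -353 + 5·105 = 172.
ΔCS = ½(164.5 + 172)(103.5 − 101) = 420.625; ΔPS = ½(164.5 + 172)(105 − 103.5) = 252.375.
Government spending = 4 × 172 = 688.
Net change = 420.625 + 252.375 − 688 = -15. The loss equals the DWL triangle ½·4·7.5.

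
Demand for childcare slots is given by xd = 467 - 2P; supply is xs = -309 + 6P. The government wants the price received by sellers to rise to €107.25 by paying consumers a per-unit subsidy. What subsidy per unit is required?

Required subsidy s = €41 per unit

At a seller price of 107.25, quantity supplied is -309 + 6·107.25 = 334.5.
Buyers absorb 334.5 only when they pay Pb with 467 − 2·Pb = 334.5, i.e. Pb = 66.25.
s = Ps − Pb = 107.25 − 66.25 = 41.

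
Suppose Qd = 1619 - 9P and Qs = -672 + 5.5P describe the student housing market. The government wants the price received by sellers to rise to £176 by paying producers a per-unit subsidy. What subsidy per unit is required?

Required subsidy s = £29 per unit

At a seller price of 176, quantity supplied is -672 + 5.5·176 = 296.
Buyers absorb 296 only when they pay Pb with 1619 − 9·Pb = 296, i.e. Pb = 147.
s = Ps − Pb = 176 − 147 = 29.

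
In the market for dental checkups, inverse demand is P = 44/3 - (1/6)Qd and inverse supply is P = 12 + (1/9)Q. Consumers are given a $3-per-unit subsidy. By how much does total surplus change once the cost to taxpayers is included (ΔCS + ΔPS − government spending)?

Pre-subsidy: 44/3 - (1/6)Q = 12 + (1/9)Q gives Q* = 9.6 and P* = 196/15.
With the rebate, buyers effectively pay Pb = Ps − 3, where Ps is the price sellers receive.
On the curves, Pb = 44/3 - (1/6)Q and Ps = 12 + (1/9)Q; the wedge Ps − Pb = 3 gives 12 + (1/9)Q − (44/3 - (1/6)Q) = 3, so Q' = 20.4.
Then Pb = 44/3 − (1/6)·20.4 = 169/15 and Ps = 12 + (1/9)·20.4 = 214/15.
ΔCS = ½(9.6 + 20.4)(196/15 − 169/15) = 27; ΔPS = ½(9.6 + 20.4)(214/15 − 196/15) = 18.
Government spending = 3 × 20.4 = 61.2.
Net change = 27 + 18 − 61.2 = -16.2. The loss equals the DWL triangle ½·3·10.8.

Net change in total surplus = -$16.2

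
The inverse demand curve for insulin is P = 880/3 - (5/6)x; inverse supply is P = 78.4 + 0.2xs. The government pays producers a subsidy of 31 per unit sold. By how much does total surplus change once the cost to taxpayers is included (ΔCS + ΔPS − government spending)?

Net change in total surplus = -465

Pre-subsidy: 880/3 - (5/6)x = 78.4 + 0.2x gives x* = 208 and P* = 120.
With the subsidy, sellers receive Ps = Pb + 31 for each unit, where Pb is the price buyers pay.
On the curves, Pb = 880/3 - (5/6)x and Ps = 78.4 + 0.2x; the wedge Ps − Pb = 31 gives 78.4 + 0.2x − (880/3 - (5/6)x) = 31, so x' = 238.
Then Pb = 880/3 − (5/6)·238 = 95 and Ps = 78.4 + 0.2·238 = 126.
ΔCS = ½(208 + 238)(120 − 95) = 5575; ΔPS = ½(208 + 238)(126 − 120) = 1338.
Government spending = 31 × 238 = 7378.
Net change = 5575 + 1338 − 7378 = -465. The loss equals the DWL triangle ½·31·30.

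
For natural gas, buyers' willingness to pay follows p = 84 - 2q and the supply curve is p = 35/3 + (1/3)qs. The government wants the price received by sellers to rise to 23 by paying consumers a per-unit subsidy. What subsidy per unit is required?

At a seller price of 23, quantity supplied is -35 + 3·23 = 34.
Buyers absorb 34 only when they pay pb = 84 − 2·34 = 16.
s = ps − pb = 23 − 16 = 7.

Required subsidy s = 7 per unit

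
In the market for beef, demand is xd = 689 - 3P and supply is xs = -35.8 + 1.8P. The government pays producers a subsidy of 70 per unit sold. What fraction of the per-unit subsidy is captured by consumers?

Consumer share = 0.375

Pre-subsidy: 689 - 3P = -35.8 + 1.8P gives P* = 151, x* = 236.
With the subsidy, sellers receive Ps = Pb + 70 for each unit, where Pb is the price buyers pay.
Supply in terms of Pb becomes xs = -35.8 + 1.8(Pb + 70) = 90.2 + 1.8Pb. Setting this equal to demand: 689 - 3Pb = 90.2 + 1.8Pb, so Pb = 124.75.
Sellers receive Ps = 124.75 + 70 = 194.75; x' = 689 − 3·124.75 = 314.75.
Buyers' price falls by P* − Pb = 151 − 124.75 = 26.25; sellers' price rises by Ps − P* = 194.75 − 151 = 43.75.
So consumers capture 26.25/70 = 0.375 of each unit of subsidy.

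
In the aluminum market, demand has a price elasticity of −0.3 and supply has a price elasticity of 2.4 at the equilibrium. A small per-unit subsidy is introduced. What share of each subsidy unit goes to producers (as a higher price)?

Producer share = 1/9

For a small subsidy around the equilibrium, the benefit split depends on the relative slopes, which at a point are proportional to the elasticities.
Buyer share = εs/(εs + |εd|) = 2.4/(2.4 + 0.3) = 8/9; seller share = |εd|/(εs + |εd|) = 1/9.
So producers capture 1/9 of the subsidy.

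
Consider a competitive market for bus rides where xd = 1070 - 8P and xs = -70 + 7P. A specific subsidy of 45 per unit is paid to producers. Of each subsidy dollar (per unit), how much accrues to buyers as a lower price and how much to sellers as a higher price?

Buyers gain 21 per unit; sellers gain 24 per unit

Pre-subsidy: 1070 - 8P = -70 + 7P gives P* = 76, x* = 462.
With the subsidy, sellers receive Ps = Pb + 45 for each unit, where Pb is the price buyers pay.
Supply in terms of Pb becomes xs = -70 + 7(Pb + 45) = 245 + 7Pb. Setting this equal to demand: 1070 - 8Pb = 245 + 7Pb, so Pb = 55.
Sellers receive Ps = 55 + 45 = 100; x' = 1070 − 8·55 = 630.
Buyers' price falls by P* − Pb = 76 − 55 = 21; sellers' price rises by Ps − P* = 100 − 76 = 24.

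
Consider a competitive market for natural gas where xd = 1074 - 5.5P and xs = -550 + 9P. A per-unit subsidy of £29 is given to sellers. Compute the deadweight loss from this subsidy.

Deadweight loss = £1435.5

Pre-subsidy: 1074 - 5.5P = -550 + 9P gives P* = 112, x* = 458.
With the subsidy, sellers receive Ps = Pb + 29 for each unit, where Pb is the price buyers pay.
Supply in terms of Pb becomes xs = -550 + 9(Pb + 29) = -289 + 9Pb. Setting this equal to demand: 1074 - 5.5Pb = -289 + 9Pb, so Pb = 94.
Sellers receive Ps = 94 + 29 = 123; x' = 1074 − 5.5·94 = 557.
The subsidy expands output by 557 − 458 = 99 past the efficient level; on those units the gap between marginal cost and willingness to pay runs from 0 up to 29.
DWL = ½ × 29 × 99 = 1435.5.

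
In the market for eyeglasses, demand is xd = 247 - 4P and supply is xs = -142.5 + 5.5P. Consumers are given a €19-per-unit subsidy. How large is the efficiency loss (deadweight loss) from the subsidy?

Deadweight loss = €418

Pre-subsidy: 247 - 4P = -142.5 + 5.5P gives P* = 41, x* = 83.
With the rebate, buyers effectively pay Pb = Ps − 19, where Ps is the price sellers receive.
Demand in terms of Ps becomes xd = 247 − 4(Ps − 19) = 323 - 4Ps. Setting this equal to supply: 323 - 4Ps = -142.5 + 5.5Ps, so Ps = 49.
Buyers pay Pb = 49 − 19 = 30; x' = -142.5 + 5.5·49 = 127.
The subsidy expands output by 127 − 83 = 44 past the efficient level; on those units the gap between marginal cost and willingness to pay runs from 0 up to 19.
DWL = ½ × 19 × 44 = 418.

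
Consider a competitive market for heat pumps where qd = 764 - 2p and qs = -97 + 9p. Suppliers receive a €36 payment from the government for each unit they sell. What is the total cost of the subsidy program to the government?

Government cost = 263880/11

Pre-subsidy: 764 - 2p = -97 + 9p gives p* = 861/11, q* = 6682/11.
With the subsidy, sellers receive ps = pb + 36 for each unit, where pb is the price buyers pay.
Supply in terms of pb becomes qs = -97 + 9(pb + 36) = 227 + 9pb. Setting this equal to demand: 764 - 2pb = 227 + 9pb, so pb = 537/11.
Sellers receive ps = 537/11 + 36 = 933/11; q' = 764 − 2·(537/11) = 7330/11.
Government outlay = subsidy × quantity = 36 × 7330/11 = 263880/11.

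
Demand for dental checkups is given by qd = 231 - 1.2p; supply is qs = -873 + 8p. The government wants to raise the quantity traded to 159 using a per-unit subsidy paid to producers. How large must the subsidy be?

Required subsidy s = 69 per unit

At q = 159, invert demand for the buyer price: pb = (231 − 159)/1.2 = 60; invert supply for the seller price: ps = (159 − (-873))/8 = 129.
The subsidy must fill the gap: s = ps − pb = 129 − 60 = 69.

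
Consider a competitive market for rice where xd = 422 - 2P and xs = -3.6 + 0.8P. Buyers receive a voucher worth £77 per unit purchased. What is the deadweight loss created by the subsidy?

Deadweight loss = £1694

Pre-subsidy: 422 - 2P = -3.6 + 0.8P gives P* = 152, x* = 118.
With the rebate, buyers effectively pay Pb = Ps − 77, where Ps is the price sellers receive.
Demand in terms of Ps becomes xd = 422 − 2(Ps − 77) = 576 - 2Ps. Setting this equal to supply: 576 - 2Ps = -3.6 + 0.8Ps, so Ps = 207.
Buyers pay Pb = 207 − 77 = 130; x' = -3.6 + 0.8·207 = 162.
The subsidy expands output by 162 − 118 = 44 past the efficient level; on those units the gap between marginal cost and willingness to pay runs from 0 up to 77.
DWL = ½ × 77 × 44 = 1694.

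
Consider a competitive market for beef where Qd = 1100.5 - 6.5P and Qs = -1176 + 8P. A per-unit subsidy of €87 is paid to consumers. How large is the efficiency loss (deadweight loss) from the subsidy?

Pre-subsidy: 1100.5 - 6.5P = -1176 + 8P gives P* = 157, Q* = 80.
With the rebate, buyers effectively pay Pb = Ps − 87, where Ps is the price sellers receive.
Demand in terms of Ps becomes Qd = 1100.5 − 6.5(Ps − 87) = 1666 - 6.5Ps. Setting this equal to supply: 1666 - 6.5Ps = -1176 + 8Ps, so Ps = 196.
Buyers pay Pb = 196 − 87 = 109; Q' = -1176 + 8·196 = 392.
The subsidy expands output by 392 − 80 = 312 past the efficient level; on those units the gap between marginal cost and willingness to pay runs from 0 up to 87.
DWL = ½ × 87 × 312 = 13572.

Deadweight loss = €13572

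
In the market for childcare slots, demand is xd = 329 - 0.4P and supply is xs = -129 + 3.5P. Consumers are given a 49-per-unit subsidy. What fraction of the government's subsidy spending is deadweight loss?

DWL / government spending = 343/11685

Pre-subsidy: 329 - 0.4P = -129 + 3.5P gives P* = 4580/39, x* = 10999/39.
With the rebate, buyers effectively pay Pb = Ps − 49, where Ps is the price sellers receive.
Demand in terms of Ps becomes xd = 329 − 0.4(Ps − 49) = 348.6 - 0.4Ps. Setting this equal to supply: 348.6 - 0.4Ps = -129 + 3.5Ps, so Ps = 1592/13.
Buyers pay Pb = 1592/13 − 49 = 955/13; x' = -129 + 3.5·(1592/13) = 3895/13.
ΔCS = ½(10999/39 + 3895/13)(4580/39 − 955/13) = 19451530/1521; ΔPS = ½(10999/39 + 3895/13)(1592/13 − 4580/39) = 2223032/1521.
Government spending = 49 × 3895/13 = 190855/13.
DWL = ½ × 49 × (3895/13 − 10999/39) = 16807/39; fraction = (16807/39) / (190855/13) = 343/11685.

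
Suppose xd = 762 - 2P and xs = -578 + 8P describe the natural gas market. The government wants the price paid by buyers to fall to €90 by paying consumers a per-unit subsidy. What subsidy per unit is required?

Required subsidy s = €55 per unit

At a buyer price of 90, quantity demanded is 762 − 2·90 = 582.
Sellers supply 582 only when they receive Ps with -578 + 8·Ps = 582, i.e. Ps = 145.
s = Ps − Pb = 145 − 90 = 55.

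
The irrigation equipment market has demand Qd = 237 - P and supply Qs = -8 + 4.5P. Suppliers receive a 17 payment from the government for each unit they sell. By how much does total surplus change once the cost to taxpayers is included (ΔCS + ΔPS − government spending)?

Pre-subsidy: 237 - P = -8 + 4.5P gives P* = 490/11, Q* = 2117/11.
With the subsidy, sellers receive Ps = Pb + 17 for each unit, where Pb is the price buyers pay.
Supply in terms of Pb becomes Qs = -8 + 4.5(Pb + 17) = 68.5 + 4.5Pb. Setting this equal to demand: 237 - Pb = 68.5 + 4.5Pb, so Pb = 337/11.
Sellers receive Ps = 337/11 + 17 = 524/11; Q' = 237 − 1·(337/11) = 2270/11.
ΔCS = ½(2117/11 + 2270/11)(490/11 − 337/11) = 671211/242; ΔPS = ½(2117/11 + 2270/11)(524/11 − 490/11) = 74579/121.
Government spending = 17 × 2270/11 = 38590/11.
Net change = 671211/242 + 74579/121 − 38590/11 = -2601/22. The loss equals the DWL triangle ½·17·153/11.

Net change in total surplus = -2601/22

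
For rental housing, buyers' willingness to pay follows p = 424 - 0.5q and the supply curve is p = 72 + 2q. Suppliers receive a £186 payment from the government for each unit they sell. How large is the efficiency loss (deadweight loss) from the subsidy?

Deadweight loss = £6919.2

Pre-subsidy: 424 - 0.5q = 72 + 2q gives q* = 140.8 and p* = 353.6.
With the subsidy, sellers receive ps = pb + 186 for each unit, where pb is the price buyers pay.
On the curves, pb = 424 - 0.5q and ps = 72 + 2q; the wedge ps − pb = 186 gives 72 + 2q − (424 - 0.5q) = 186, so q' = 215.2.
Then pb = 424 − 0.5·215.2 = 316.4 and ps = 72 + 2·215.2 = 502.4.
The subsidy expands output by 215.2 − 140.8 = 74.4 past the efficient level; on those units the gap between marginal cost and willingness to pay runs from 0 up to 186.
DWL = ½ × 186 × 74.4 = 6919.2.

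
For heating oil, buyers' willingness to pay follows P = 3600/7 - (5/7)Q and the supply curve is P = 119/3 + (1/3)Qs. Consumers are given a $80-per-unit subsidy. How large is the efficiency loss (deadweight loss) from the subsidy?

Pre-subsidy: 3600/7 - (5/7)Q = 119/3 + (1/3)Q gives Q* = 9967/22 and P* = 4195/22.
With the rebate, buyers effectively pay Pb = Ps − 80, where Ps is the price sellers receive.
On the curves, Pb = 3600/7 - (5/7)Q and Ps = 119/3 + (1/3)Q; the wedge Ps − Pb = 80 gives 119/3 + (1/3)Q − (3600/7 - (5/7)Q) = 80, so Q' = 11647/22.
Then Pb = 3600/7 − (5/7)·(11647/22) = 2995/22 and Ps = 119/3 + (1/3)·(11647/22) = 4755/22.
The subsidy expands output by 11647/22 − 9967/22 = 840/11 past the efficient level; on those units the gap between marginal cost and willingness to pay runs from 0 up to 80.
DWL = ½ × 80 × 840/11 = 33600/11.

Deadweight loss = 33600/11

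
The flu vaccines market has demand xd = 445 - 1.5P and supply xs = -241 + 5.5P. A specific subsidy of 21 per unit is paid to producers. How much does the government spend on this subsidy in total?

Pre-subsidy: 445 - 1.5P = -241 + 5.5P gives P* = 98, x* = 298.
With the subsidy, sellers receive Ps = Pb + 21 for each unit, where Pb is the price buyers pay.
Supply in terms of Pb becomes xs = -241 + 5.5(Pb + 21) = -125.5 + 5.5Pb. Setting this equal to demand: 445 - 1.5Pb = -125.5 + 5.5Pb, so Pb = 81.5.
Sellers receive Ps = 81.5 + 21 = 102.5; x' = 445 − 1.5·81.5 = 322.75.
Government outlay = subsidy × quantity = 21 × 322.75 = 6777.75.

Government cost = 6777.75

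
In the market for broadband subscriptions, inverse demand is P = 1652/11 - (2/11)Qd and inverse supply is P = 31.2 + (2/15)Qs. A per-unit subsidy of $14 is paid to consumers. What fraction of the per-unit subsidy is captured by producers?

Producer share = 11/26

Pre-subsidy: 1652/11 - (2/11)Q = 31.2 + (2/15)Q gives Q* = 4908/13 and P* = 1060/13.
With the rebate, buyers effectively pay Pb = Ps − 14, where Ps is the price sellers receive.
On the curves, Pb = 1652/11 - (2/11)Q and Ps = 31.2 + (2/15)Q; the wedge Ps − Pb = 14 gives 31.2 + (2/15)Q − (1652/11 - (2/11)Q) = 14, so Q' = 10971/26.
Then Pb = 1652/11 − (2/11)·(10971/26) = 955/13 and Ps = 31.2 + (2/15)·(10971/26) = 1137/13.
Buyers' price falls by P* − Pb = 1060/13 − 955/13 = 105/13; sellers' price rises by Ps − P* = 1137/13 − 1060/13 = 77/13.
So producers capture (77/13)/14 = 11/26 of each unit of subsidy.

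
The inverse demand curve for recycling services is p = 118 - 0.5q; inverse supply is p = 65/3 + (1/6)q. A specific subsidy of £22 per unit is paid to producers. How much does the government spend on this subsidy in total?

Government cost = £3905

Pre-subsidy: 118 - 0.5q = 65/3 + (1/6)q gives q* = 144.5 and p* = 45.75.
With the subsidy, sellers receive ps = pb + 22 for each unit, where pb is the price buyers pay.
On the curves, pb = 118 - 0.5q and ps = 65/3 + (1/6)q; the wedge ps − pb = 22 gives 65/3 + (1/6)q − (118 - 0.5q) = 22, so q' = 177.5.
Then pb = 118 − 0.5·177.5 = 29.25 and ps = 65/3 + (1/6)·177.5 = 51.25.
Government outlay = subsidy × quantity = 22 × 177.5 = 3905.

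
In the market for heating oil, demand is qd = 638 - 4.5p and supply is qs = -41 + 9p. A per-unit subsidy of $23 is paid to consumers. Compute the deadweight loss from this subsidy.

Deadweight loss = $793.5

Pre-subsidy: 638 - 4.5p = -41 + 9p gives p* = 1358/27, q* = 1235/3.
With the rebate, buyers effectively pay pb = ps − 23, where ps is the price sellers receive.
Demand in terms of ps becomes qd = 638 − 4.5(ps − 23) = 741.5 - 4.5ps. Setting this equal to supply: 741.5 - 4.5ps = -41 + 9ps, so ps = 1565/27.
Buyers pay pb = 1565/27 − 23 = 944/27; q' = -41 + 9·(1565/27) = 1442/3.
The subsidy expands output by 1442/3 − 1235/3 = 69 past the efficient level; on those units the gap between marginal cost and willingness to pay runs from 0 up to 23.
DWL = ½ × 23 × 69 = 793.5.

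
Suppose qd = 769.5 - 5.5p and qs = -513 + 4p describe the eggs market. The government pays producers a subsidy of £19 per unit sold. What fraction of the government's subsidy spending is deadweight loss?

Pre-subsidy: 769.5 - 5.5p = -513 + 4p gives p* = 135, q* = 27.
With the subsidy, sellers receive ps = pb + 19 for each unit, where pb is the price buyers pay.
Supply in terms of pb becomes qs = -513 + 4(pb + 19) = -437 + 4pb. Setting this equal to demand: 769.5 - 5.5pb = -437 + 4pb, so pb = 127.
Sellers receive ps = 127 + 19 = 146; q' = 769.5 − 5.5·127 = 71.
ΔCS = ½(27 + 71)(135 − 127) = 392; ΔPS = ½(27 + 71)(146 − 135) = 539.
Government spending = 19 × 71 = 1349.
DWL = ½ × 19 × (71 − 27) = 418; fraction = 418 / 1349 = 22/71.

DWL / government spending = 22/71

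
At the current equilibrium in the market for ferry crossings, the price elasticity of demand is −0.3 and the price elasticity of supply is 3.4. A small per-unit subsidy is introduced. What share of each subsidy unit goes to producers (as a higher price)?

Producer share = 3/37

For a small subsidy around the equilibrium, the benefit split depends on the relative slopes, which at a point are proportional to the elasticities.
Buyer share = εs/(εs + |εd|) = 3.4/(3.4 + 0.3) = 34/37; seller share = |εd|/(εs + |εd|) = 3/37.
So producers capture 3/37 of the subsidy.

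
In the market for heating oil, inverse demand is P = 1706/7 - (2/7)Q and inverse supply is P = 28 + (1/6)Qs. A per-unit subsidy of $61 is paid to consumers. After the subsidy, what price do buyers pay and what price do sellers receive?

Buyers pay 1310/19; sellers receive 2469/19

Pre-subsidy: 1706/7 - (2/7)Q = 28 + (1/6)Q gives Q* = 9060/19 and P* = 2042/19.
With the rebate, buyers effectively pay Pb = Ps − 61, where Ps is the price sellers receive.
On the curves, Pb = 1706/7 - (2/7)Q and Ps = 28 + (1/6)Q; the wedge Ps − Pb = 61 gives 28 + (1/6)Q − (1706/7 - (2/7)Q) = 61, so Q' = 11622/19.
Then Pb = 1706/7 − (2/7)·(11622/19) = 1310/19 and Ps = 28 + (1/6)·(11622/19) = 2469/19.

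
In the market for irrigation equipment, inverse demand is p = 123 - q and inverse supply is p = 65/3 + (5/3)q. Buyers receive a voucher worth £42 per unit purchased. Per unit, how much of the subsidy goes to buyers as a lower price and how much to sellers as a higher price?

Buyers gain £15.75 per unit; sellers gain £26.25 per unit

Pre-subsidy: 123 - q = 65/3 + (5/3)q gives q* = 38 and p* = 85.
With the rebate, buyers effectively pay pb = ps − 42, where ps is the price sellers receive.
On the curves, pb = 123 - q and ps = 65/3 + (5/3)q; the wedge ps − pb = 42 gives 65/3 + (5/3)q − (123 - q) = 42, so q' = 53.75.
Then pb = 123 − 1·53.75 = 69.25 and ps = 65/3 + (5/3)·53.75 = 111.25.
Buyers' price falls by p* − pb = 85 − 69.25 = 15.75; sellers' price rises by ps − p* = 111.25 − 85 = 26.25.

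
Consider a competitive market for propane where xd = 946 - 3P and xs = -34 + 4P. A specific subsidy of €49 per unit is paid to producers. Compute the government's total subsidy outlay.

Government cost = €29890

Pre-subsidy: 946 - 3P = -34 + 4P gives P* = 140, x* = 526.
With the subsidy, sellers receive Ps = Pb + 49 for each unit, where Pb is the price buyers pay.
Supply in terms of Pb becomes xs = -34 + 4(Pb + 49) = 162 + 4Pb. Setting this equal to demand: 946 - 3Pb = 162 + 4Pb, so Pb = 112.
Sellers receive Ps = 112 + 49 = 161; x' = 946 − 3·112 = 610.
Government outlay = subsidy × quantity = 49 × 610 = 29890.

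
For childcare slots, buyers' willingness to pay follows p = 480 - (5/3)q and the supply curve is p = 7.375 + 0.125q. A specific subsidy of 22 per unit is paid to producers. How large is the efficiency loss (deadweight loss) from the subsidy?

Pre-subsidy: 480 - (5/3)q = 7.375 + 0.125q gives q* = 11343/43 and p* = 1735/43.
With the subsidy, sellers receive ps = pb + 22 for each unit, where pb is the price buyers pay.
On the curves, pb = 480 - (5/3)q and ps = 7.375 + 0.125q; the wedge ps − pb = 22 gives 7.375 + 0.125q − (480 - (5/3)q) = 22, so q' = 11871/43.
Then pb = 480 − (5/3)·(11871/43) = 855/43 and ps = 7.375 + 0.125·(11871/43) = 1801/43.
The subsidy expands output by 11871/43 − 11343/43 = 528/43 past the efficient level; on those units the gap between marginal cost and willingness to pay runs from 0 up to 22.
DWL = ½ × 22 × 528/43 = 5808/43.

Deadweight loss = 5808/43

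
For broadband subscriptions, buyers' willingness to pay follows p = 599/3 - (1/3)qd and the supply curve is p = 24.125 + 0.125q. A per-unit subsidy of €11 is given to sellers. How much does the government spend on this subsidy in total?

Government cost = €4477

Pre-subsidy: 599/3 - (1/3)q = 24.125 + 0.125q gives q* = 383 and p* = 72.
With the subsidy, sellers receive ps = pb + 11 for each unit, where pb is the price buyers pay.
On the curves, pb = 599/3 - (1/3)q and ps = 24.125 + 0.125q; the wedge ps − pb = 11 gives 24.125 + 0.125q − (599/3 - (1/3)q) = 11, so q' = 407.
Then pb = 599/3 − (1/3)·407 = 64 and ps = 24.125 + 0.125·407 = 75.
Government outlay = subsidy × quantity = 11 × 407 = 4477.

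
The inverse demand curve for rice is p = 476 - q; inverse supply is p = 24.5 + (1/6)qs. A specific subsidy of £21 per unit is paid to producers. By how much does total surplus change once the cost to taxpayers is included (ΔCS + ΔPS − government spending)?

Net change in total surplus = -£189

Pre-subsidy: 476 - q = 24.5 + (1/6)q gives q* = 387 and p* = 89.
With the subsidy, sellers receive ps = pb + 21 for each unit, where pb is the price buyers pay.
On the curves, pb = 476 - q and ps = 24.5 + (1/6)q; the wedge ps − pb = 21 gives 24.5 + (1/6)q − (476 - q) = 21, so q' = 405.
Then pb = 476 − 1·405 = 71 and ps = 24.5 + (1/6)·405 = 92.
ΔCS = ½(387 + 405)(89 − 71) = 7128; ΔPS = ½(387 + 405)(92 − 89) = 1188.
Government spending = 21 × 405 = 8505.
Net change = 7128 + 1188 − 8505 = -189. The loss equals the DWL triangle ½·21·18.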